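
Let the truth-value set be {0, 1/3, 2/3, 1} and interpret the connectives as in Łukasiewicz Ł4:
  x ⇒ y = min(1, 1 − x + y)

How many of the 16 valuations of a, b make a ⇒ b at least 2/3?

a = 0, b = 0 ↦ 1  ≥
a = 0, b = 1/3 ↦ 1  ≥
a = 0, b = 2/3 ↦ 1  ≥
a = 0, b = 1 ↦ 1  ≥
a = 1/3, b = 0 ↦ 2/3  ≥
a = 1/3, b = 1/3 ↦ 1  ≥
a = 1/3, b = 2/3 ↦ 1  ≥
a = 1/3, b = 1 ↦ 1  ≥
a = 2/3, b = 0 ↦ 1/3  <
a = 2/3, b = 1/3 ↦ 2/3  ≥
a = 2/3, b = 2/3 ↦ 1  ≥
a = 2/3, b = 1 ↦ 1  ≥
a = 1, b = 0 ↦ 0  <
a = 1, b = 1/3 ↦ 1/3  <
a = 1, b = 2/3 ↦ 2/3  ≥
a = 1, b = 1 ↦ 1  ≥
So 13 of the 16 assignments meet the threshold.

13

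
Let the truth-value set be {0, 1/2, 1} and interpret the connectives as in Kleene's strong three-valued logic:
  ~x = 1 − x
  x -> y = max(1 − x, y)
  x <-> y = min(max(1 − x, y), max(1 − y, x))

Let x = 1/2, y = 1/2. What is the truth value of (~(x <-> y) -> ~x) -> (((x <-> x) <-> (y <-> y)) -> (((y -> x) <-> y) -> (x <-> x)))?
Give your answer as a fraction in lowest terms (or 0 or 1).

x <-> y = 1/2 <-> 1/2 = 1/2
~(x <-> y) = ~1/2 = 1/2
~x = ~1/2 = 1/2
~(x <-> y) -> ~x = 1/2 -> 1/2 = 1/2
x <-> x = 1/2 <-> 1/2 = 1/2
y <-> y = 1/2 <-> 1/2 = 1/2
(x <-> x) <-> (y <-> y) = 1/2 <-> 1/2 = 1/2
y -> x = 1/2 -> 1/2 = 1/2
(y -> x) <-> y = 1/2 <-> 1/2 = 1/2
x <-> x = 1/2 <-> 1/2 = 1/2
((y -> x) <-> y) -> (x <-> x) = 1/2 -> 1/2 = 1/2
((x <-> x) <-> (y <-> y)) -> (((y -> x) <-> y) -> (x <-> x)) = 1/2 -> 1/2 = 1/2
(~(x <-> y) -> ~x) -> (((x <-> x) <-> (y <-> y)) -> (((y -> x) <-> y) -> (x <-> x))) = 1/2 -> 1/2 = 1/2

1/2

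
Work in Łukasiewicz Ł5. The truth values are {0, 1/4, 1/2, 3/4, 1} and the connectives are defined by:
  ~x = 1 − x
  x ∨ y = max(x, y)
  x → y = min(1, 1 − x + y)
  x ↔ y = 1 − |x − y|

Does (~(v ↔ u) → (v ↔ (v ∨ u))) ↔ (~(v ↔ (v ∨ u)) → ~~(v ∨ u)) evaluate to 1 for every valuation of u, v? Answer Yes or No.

No

Counterexample: take u = 3/4, v = 0.
v ↔ u = 0 ↔ 3/4 = 1/4
~(v ↔ u) = ~1/4 = 3/4
v ∨ u = 0 ∨ 3/4 = 3/4
v ↔ (v ∨ u) = 0 ↔ 3/4 = 1/4
~(v ↔ u) → (v ↔ (v ∨ u)) = 3/4 → 1/4 = 1/2
v ∨ u = 0 ∨ 3/4 = 3/4
v ↔ (v ∨ u) = 0 ↔ 3/4 = 1/4
~(v ↔ (v ∨ u)) = ~1/4 = 3/4
v ∨ u = 0 ∨ 3/4 = 3/4
~(v ∨ u) = ~3/4 = 1/4
~~(v ∨ u) = ~1/4 = 3/4
~(v ↔ (v ∨ u)) → ~~(v ∨ u) = 3/4 → 3/4 = 1
(~(v ↔ u) → (v ↔ (v ∨ u))) ↔ (~(v ↔ (v ∨ u)) → ~~(v ∨ u)) = 1/2 ↔ 1 = 1/2
This gives 1/2 ≠ 1.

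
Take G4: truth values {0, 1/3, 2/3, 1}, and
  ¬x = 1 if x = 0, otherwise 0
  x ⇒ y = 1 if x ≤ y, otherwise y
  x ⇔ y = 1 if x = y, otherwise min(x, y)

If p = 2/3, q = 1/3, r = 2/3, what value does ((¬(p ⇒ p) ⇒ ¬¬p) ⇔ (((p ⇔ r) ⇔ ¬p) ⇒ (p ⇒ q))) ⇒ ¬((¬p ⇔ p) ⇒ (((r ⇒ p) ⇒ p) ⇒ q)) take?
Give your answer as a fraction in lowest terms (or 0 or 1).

p ⇒ p = 2/3 ⇒ 2/3 = 1
¬(p ⇒ p) = ¬1 = 0
¬p = ¬2/3 = 0
¬¬p = ¬0 = 1
¬(p ⇒ p) ⇒ ¬¬p = 0 ⇒ 1 = 1
p ⇔ r = 2/3 ⇔ 2/3 = 1
¬p = ¬2/3 = 0
(p ⇔ r) ⇔ ¬p = 1 ⇔ 0 = 0
p ⇒ q = 2/3 ⇒ 1/3 = 1/3
((p ⇔ r) ⇔ ¬p) ⇒ (p ⇒ q) = 0 ⇒ 1/3 = 1
(¬(p ⇒ p) ⇒ ¬¬p) ⇔ (((p ⇔ r) ⇔ ¬p) ⇒ (p ⇒ q)) = 1 ⇔ 1 = 1
¬p = ¬2/3 = 0
¬p ⇔ p = 0 ⇔ 2/3 = 0
r ⇒ p = 2/3 ⇒ 2/3 = 1
(r ⇒ p) ⇒ p = 1 ⇒ 2/3 = 2/3
((r ⇒ p) ⇒ p) ⇒ q = 2/3 ⇒ 1/3 = 1/3
(¬p ⇔ p) ⇒ (((r ⇒ p) ⇒ p) ⇒ q) = 0 ⇒ 1/3 = 1
¬((¬p ⇔ p) ⇒ (((r ⇒ p) ⇒ p) ⇒ q)) = ¬1 = 0
((¬(p ⇒ p) ⇒ ¬¬p) ⇔ (((p ⇔ r) ⇔ ¬p) ⇒ (p ⇒ q))) ⇒ ¬((¬p ⇔ p) ⇒ (((r ⇒ p) ⇒ p) ⇒ q)) = 1 ⇒ 0 = 0

0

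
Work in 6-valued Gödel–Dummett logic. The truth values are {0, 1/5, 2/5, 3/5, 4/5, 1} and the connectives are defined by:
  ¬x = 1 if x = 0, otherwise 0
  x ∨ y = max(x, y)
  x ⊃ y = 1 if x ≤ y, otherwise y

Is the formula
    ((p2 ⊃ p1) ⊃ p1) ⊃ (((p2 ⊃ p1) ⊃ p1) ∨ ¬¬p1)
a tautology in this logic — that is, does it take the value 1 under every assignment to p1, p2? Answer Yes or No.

Yes

At p1 = 2/5, p2 = 1/5, for instance:
p2 ⊃ p1 = 1/5 ⊃ 2/5 = 1
(p2 ⊃ p1) ⊃ p1 = 1 ⊃ 2/5 = 2/5
¬p1 = ¬2/5 = 0
¬¬p1 = ¬0 = 1
((p2 ⊃ p1) ⊃ p1) ∨ ¬¬p1 = 2/5 ∨ 1 = 1
((p2 ⊃ p1) ⊃ p1) ⊃ (((p2 ⊃ p1) ⊃ p1) ∨ ¬¬p1) = 2/5 ⊃ 1 = 1
and checking the remaining 35 assignments likewise gives ≥ 1 in every case.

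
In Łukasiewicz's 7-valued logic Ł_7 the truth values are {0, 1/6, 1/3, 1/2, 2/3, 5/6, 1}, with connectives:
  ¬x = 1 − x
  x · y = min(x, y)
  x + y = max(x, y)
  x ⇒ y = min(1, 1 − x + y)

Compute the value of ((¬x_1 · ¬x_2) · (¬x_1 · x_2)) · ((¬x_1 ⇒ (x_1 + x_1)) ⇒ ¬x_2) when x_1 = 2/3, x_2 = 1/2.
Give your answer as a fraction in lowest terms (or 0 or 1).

¬x_1 = ¬2/3 = 1/3
¬x_2 = ¬1/2 = 1/2
¬x_1 · ¬x_2 = 1/3 · 1/2 = 1/3
¬x_1 = ¬2/3 = 1/3
¬x_1 · x_2 = 1/3 · 1/2 = 1/3
(¬x_1 · ¬x_2) · (¬x_1 · x_2) = 1/3 · 1/3 = 1/3
¬x_1 = ¬2/3 = 1/3
x_1 + x_1 = 2/3 + 2/3 = 2/3
¬x_1 ⇒ (x_1 + x_1) = 1/3 ⇒ 2/3 = 1
¬x_2 = ¬1/2 = 1/2
(¬x_1 ⇒ (x_1 + x_1)) ⇒ ¬x_2 = 1 ⇒ 1/2 = 1/2
((¬x_1 · ¬x_2) · (¬x_1 · x_2)) · ((¬x_1 ⇒ (x_1 + x_1)) ⇒ ¬x_2) = 1/3 · 1/2 = 1/3

1/3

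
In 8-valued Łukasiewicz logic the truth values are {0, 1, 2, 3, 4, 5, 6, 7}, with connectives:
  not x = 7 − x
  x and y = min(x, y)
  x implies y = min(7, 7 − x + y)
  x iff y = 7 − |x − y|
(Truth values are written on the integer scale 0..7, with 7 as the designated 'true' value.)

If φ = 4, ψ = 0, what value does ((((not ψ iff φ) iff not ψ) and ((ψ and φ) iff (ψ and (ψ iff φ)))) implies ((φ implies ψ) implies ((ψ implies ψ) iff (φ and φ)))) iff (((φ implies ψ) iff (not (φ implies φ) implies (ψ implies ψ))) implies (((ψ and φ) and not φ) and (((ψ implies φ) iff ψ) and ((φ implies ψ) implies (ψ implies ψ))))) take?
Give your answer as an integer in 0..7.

not ψ = not 0 = 7
not ψ iff φ = 7 iff 4 = 4
not ψ = not 0 = 7
(not ψ iff φ) iff not ψ = 4 iff 7 = 4
ψ and φ = 0 and 4 = 0
ψ iff φ = 0 iff 4 = 3
ψ and (ψ iff φ) = 0 and 3 = 0
(ψ and φ) iff (ψ and (ψ iff φ)) = 0 iff 0 = 7
((not ψ iff φ) iff not ψ) and ((ψ and φ) iff (ψ and (ψ iff φ))) = 4 and 7 = 4
φ implies ψ = 4 implies 0 = 3
ψ implies ψ = 0 implies 0 = 7
φ and φ = 4 and 4 = 4
(ψ implies ψ) iff (φ and φ) = 7 iff 4 = 4
(φ implies ψ) implies ((ψ implies ψ) iff (φ and φ)) = 3 implies 4 = 7
(((not ψ iff φ) iff not ψ) and ((ψ and φ) iff (ψ and (ψ iff φ)))) implies ((φ implies ψ) implies ((ψ implies ψ) iff (φ and φ))) = 4 implies 7 = 7
φ implies ψ = 4 implies 0 = 3
φ implies φ = 4 implies 4 = 7
not (φ implies φ) = not 7 = 0
ψ implies ψ = 0 implies 0 = 7
not (φ implies φ) implies (ψ implies ψ) = 0 implies 7 = 7
(φ implies ψ) iff (not (φ implies φ) implies (ψ implies ψ)) = 3 iff 7 = 3
ψ and φ = 0 and 4 = 0
not φ = not 4 = 3
(ψ and φ) and not φ = 0 and 3 = 0
ψ implies φ = 0 implies 4 = 7
(ψ implies φ) iff ψ = 7 iff 0 = 0
φ implies ψ = 4 implies 0 = 3
ψ implies ψ = 0 implies 0 = 7
(φ implies ψ) implies (ψ implies ψ) = 3 implies 7 = 7
((ψ implies φ) iff ψ) and ((φ implies ψ) implies (ψ implies ψ)) = 0 and 7 = 0
((ψ and φ) and not φ) and (((ψ implies φ) iff ψ) and ((φ implies ψ) implies (ψ implies ψ))) = 0 and 0 = 0
((φ implies ψ) iff (not (φ implies φ) implies (ψ implies ψ))) implies (((ψ and φ) and not φ) and (((ψ implies φ) iff ψ) and ((φ implies ψ) implies (ψ implies ψ)))) = 3 implies 0 = 4
((((not ψ iff φ) iff not ψ) and ((ψ and φ) iff (ψ and (ψ iff φ)))) implies ((φ implies ψ) implies ((ψ implies ψ) iff (φ and φ)))) iff (((φ implies ψ) iff (not (φ implies φ) implies (ψ implies ψ))) implies (((ψ and φ) and not φ) and (((ψ implies φ) iff ψ) and ((φ implies ψ) implies (ψ implies ψ))))) = 7 iff 4 = 4

4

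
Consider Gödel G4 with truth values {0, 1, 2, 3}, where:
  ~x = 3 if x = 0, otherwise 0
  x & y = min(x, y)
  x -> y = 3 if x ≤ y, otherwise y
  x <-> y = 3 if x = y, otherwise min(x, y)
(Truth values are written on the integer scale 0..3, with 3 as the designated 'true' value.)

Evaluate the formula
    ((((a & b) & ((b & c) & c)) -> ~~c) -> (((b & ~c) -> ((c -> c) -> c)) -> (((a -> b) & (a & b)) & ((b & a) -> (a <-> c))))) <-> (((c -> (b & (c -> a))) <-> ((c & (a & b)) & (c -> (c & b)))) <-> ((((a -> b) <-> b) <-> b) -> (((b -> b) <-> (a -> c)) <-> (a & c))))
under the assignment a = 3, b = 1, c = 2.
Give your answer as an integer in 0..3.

1

a & b = 3 & 1 = 1
b & c = 1 & 2 = 1
(b & c) & c = 1 & 2 = 1
(a & b) & ((b & c) & c) = 1 & 1 = 1
~c = ~2 = 0
~~c = ~0 = 3
((a & b) & ((b & c) & c)) -> ~~c = 1 -> 3 = 3
~c = ~2 = 0
b & ~c = 1 & 0 = 0
c -> c = 2 -> 2 = 3
(c -> c) -> c = 3 -> 2 = 2
(b & ~c) -> ((c -> c) -> c) = 0 -> 2 = 3
a -> b = 3 -> 1 = 1
a & b = 3 & 1 = 1
(a -> b) & (a & b) = 1 & 1 = 1
b & a = 1 & 3 = 1
a <-> c = 3 <-> 2 = 2
(b & a) -> (a <-> c) = 1 -> 2 = 3
((a -> b) & (a & b)) & ((b & a) -> (a <-> c)) = 1 & 3 = 1
((b & ~c) -> ((c -> c) -> c)) -> (((a -> b) & (a & b)) & ((b & a) -> (a <-> c))) = 3 -> 1 = 1
(((a & b) & ((b & c) & c)) -> ~~c) -> (((b & ~c) -> ((c -> c) -> c)) -> (((a -> b) & (a & b)) & ((b & a) -> (a <-> c)))) = 3 -> 1 = 1
c -> a = 2 -> 3 = 3
b & (c -> a) = 1 & 3 = 1
c -> (b & (c -> a)) = 2 -> 1 = 1
a & b = 3 & 1 = 1
c & (a & b) = 2 & 1 = 1
c & b = 2 & 1 = 1
c -> (c & b) = 2 -> 1 = 1
(c & (a & b)) & (c -> (c & b)) = 1 & 1 = 1
(c -> (b & (c -> a))) <-> ((c & (a & b)) & (c -> (c & b))) = 1 <-> 1 = 3
a -> b = 3 -> 1 = 1
(a -> b) <-> b = 1 <-> 1 = 3
((a -> b) <-> b) <-> b = 3 <-> 1 = 1
b -> b = 1 -> 1 = 3
a -> c = 3 -> 2 = 2
(b -> b) <-> (a -> c) = 3 <-> 2 = 2
a & c = 3 & 2 = 2
((b -> b) <-> (a -> c)) <-> (a & c) = 2 <-> 2 = 3
(((a -> b) <-> b) <-> b) -> (((b -> b) <-> (a -> c)) <-> (a & c)) = 1 -> 3 = 3
((c -> (b & (c -> a))) <-> ((c & (a & b)) & (c -> (c & b)))) <-> ((((a -> b) <-> b) <-> b) -> (((b -> b) <-> (a -> c)) <-> (a & c))) = 3 <-> 3 = 3
((((a & b) & ((b & c) & c)) -> ~~c) -> (((b & ~c) -> ((c -> c) -> c)) -> (((a -> b) & (a & b)) & ((b & a) -> (a <-> c))))) <-> (((c -> (b & (c -> a))) <-> ((c & (a & b)) & (c -> (c & b)))) <-> ((((a -> b) <-> b) <-> b) -> (((b -> b) <-> (a -> c)) <-> (a & c)))) = 1 <-> 3 = 1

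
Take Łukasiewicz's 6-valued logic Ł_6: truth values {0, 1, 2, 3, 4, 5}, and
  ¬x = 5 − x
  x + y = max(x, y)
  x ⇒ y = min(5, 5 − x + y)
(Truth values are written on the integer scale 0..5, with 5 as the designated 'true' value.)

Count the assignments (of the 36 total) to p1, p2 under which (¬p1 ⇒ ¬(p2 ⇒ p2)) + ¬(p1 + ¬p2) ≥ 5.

value 5: 7 assignments (counts)
value 4: 9 assignments
value 3: 11 assignments
value 2: 5 assignments
value 1: 3 assignments
value 0: 1 assignment
So 7 of the 36 assignments meet the threshold.

7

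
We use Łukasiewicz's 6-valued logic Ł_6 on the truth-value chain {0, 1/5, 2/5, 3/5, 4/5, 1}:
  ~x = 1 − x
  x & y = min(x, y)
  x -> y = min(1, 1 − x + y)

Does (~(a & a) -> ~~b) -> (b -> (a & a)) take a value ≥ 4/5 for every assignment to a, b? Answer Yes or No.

Counterexample: take a = 0, b = 4/5.
a & a = 0 & 0 = 0
~(a & a) = ~0 = 1
~b = ~4/5 = 1/5
~~b = ~1/5 = 4/5
~(a & a) -> ~~b = 1 -> 4/5 = 4/5
a & a = 0 & 0 = 0
b -> (a & a) = 4/5 -> 0 = 1/5
(~(a & a) -> ~~b) -> (b -> (a & a)) = 4/5 -> 1/5 = 2/5
This gives 2/5, which is below 4/5.

No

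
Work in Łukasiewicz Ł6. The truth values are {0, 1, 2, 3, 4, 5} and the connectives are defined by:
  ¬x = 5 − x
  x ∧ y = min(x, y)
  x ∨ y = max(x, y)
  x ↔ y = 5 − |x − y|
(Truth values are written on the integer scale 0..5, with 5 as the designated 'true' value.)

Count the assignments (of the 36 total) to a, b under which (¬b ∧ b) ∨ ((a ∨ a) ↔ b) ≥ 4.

value 5: 6 assignments (counts)
value 4: 10 assignments (counts)
value 3: 8 assignments
value 2: 6 assignments
value 1: 4 assignments
value 0: 2 assignments
So 16 of the 36 assignments meet the threshold.

16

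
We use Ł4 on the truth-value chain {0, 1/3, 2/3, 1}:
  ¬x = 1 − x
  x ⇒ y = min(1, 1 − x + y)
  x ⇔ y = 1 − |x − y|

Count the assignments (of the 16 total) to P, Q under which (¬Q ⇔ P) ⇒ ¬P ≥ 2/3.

13

P = 0, Q = 0 ↦ 1  ≥
P = 0, Q = 1/3 ↦ 1  ≥
P = 0, Q = 2/3 ↦ 1  ≥
P = 0, Q = 1 ↦ 1  ≥
P = 1/3, Q = 0 ↦ 1  ≥
P = 1/3, Q = 1/3 ↦ 1  ≥
P = 1/3, Q = 2/3 ↦ 2/3  ≥
P = 1/3, Q = 1 ↦ 1  ≥
P = 2/3, Q = 0 ↦ 2/3  ≥
P = 2/3, Q = 1/3 ↦ 1/3  <
P = 2/3, Q = 2/3 ↦ 2/3  ≥
P = 2/3, Q = 1 ↦ 1  ≥
P = 1, Q = 0 ↦ 0  <
P = 1, Q = 1/3 ↦ 1/3  <
P = 1, Q = 2/3 ↦ 2/3  ≥
P = 1, Q = 1 ↦ 1  ≥
So 13 of the 16 assignments meet the threshold.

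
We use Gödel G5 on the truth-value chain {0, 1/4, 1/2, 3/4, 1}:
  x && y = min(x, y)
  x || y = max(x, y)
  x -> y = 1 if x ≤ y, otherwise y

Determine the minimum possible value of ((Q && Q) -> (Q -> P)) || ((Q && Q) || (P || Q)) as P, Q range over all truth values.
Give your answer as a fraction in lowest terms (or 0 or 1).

Take P = 0, Q = 1/4:
Q && Q = 1/4 && 1/4 = 1/4
Q -> P = 1/4 -> 0 = 0
(Q && Q) -> (Q -> P) = 1/4 -> 0 = 0
Q && Q = 1/4 && 1/4 = 1/4
P || Q = 0 || 1/4 = 1/4
(Q && Q) || (P || Q) = 1/4 || 1/4 = 1/4
((Q && Q) -> (Q -> P)) || ((Q && Q) || (P || Q)) = 0 || 1/4 = 1/4
No assignment yields a value below 1/4, so this is the minimum.

1/4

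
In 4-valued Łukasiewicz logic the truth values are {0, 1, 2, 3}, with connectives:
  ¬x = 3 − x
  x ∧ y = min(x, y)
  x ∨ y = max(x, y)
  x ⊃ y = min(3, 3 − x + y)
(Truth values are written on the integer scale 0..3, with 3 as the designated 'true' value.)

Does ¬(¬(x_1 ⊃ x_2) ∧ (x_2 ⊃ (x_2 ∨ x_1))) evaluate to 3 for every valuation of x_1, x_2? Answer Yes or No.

Counterexample: take x_1 = 1, x_2 = 0.
x_1 ⊃ x_2 = 1 ⊃ 0 = 2
¬(x_1 ⊃ x_2) = ¬2 = 1
x_2 ∨ x_1 = 0 ∨ 1 = 1
x_2 ⊃ (x_2 ∨ x_1) = 0 ⊃ 1 = 3
¬(x_1 ⊃ x_2) ∧ (x_2 ⊃ (x_2 ∨ x_1)) = 1 ∧ 3 = 1
¬(¬(x_1 ⊃ x_2) ∧ (x_2 ⊃ (x_2 ∨ x_1))) = ¬1 = 2
This gives 2 ≠ 3.

No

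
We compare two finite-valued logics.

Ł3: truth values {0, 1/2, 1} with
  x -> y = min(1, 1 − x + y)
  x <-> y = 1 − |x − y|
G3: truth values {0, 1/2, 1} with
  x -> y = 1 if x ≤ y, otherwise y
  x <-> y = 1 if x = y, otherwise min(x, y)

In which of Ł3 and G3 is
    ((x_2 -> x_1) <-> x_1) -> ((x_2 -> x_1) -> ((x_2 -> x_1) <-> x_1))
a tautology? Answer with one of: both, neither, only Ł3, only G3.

In Ł3: every assignment gives 1 — tautology.
In G3: every assignment gives 1 — tautology.

both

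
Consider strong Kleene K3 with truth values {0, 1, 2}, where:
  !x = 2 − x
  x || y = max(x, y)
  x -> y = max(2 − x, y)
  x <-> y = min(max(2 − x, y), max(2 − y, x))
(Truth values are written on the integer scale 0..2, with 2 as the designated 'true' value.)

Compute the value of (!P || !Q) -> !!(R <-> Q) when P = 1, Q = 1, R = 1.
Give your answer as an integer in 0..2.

1

!P = !1 = 1
!Q = !1 = 1
!P || !Q = 1 || 1 = 1
R <-> Q = 1 <-> 1 = 1
!(R <-> Q) = !1 = 1
!!(R <-> Q) = !1 = 1
(!P || !Q) -> !!(R <-> Q) = 1 -> 1 = 1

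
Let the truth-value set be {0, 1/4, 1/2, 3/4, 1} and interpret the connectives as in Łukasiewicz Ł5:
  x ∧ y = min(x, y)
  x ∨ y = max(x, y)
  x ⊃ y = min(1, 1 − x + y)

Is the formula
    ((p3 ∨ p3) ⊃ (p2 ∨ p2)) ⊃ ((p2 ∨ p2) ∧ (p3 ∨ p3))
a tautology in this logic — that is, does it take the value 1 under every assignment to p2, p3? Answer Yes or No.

Counterexample: take p2 = 0, p3 = 0.
p3 ∨ p3 = 0 ∨ 0 = 0
p2 ∨ p2 = 0 ∨ 0 = 0
(p3 ∨ p3) ⊃ (p2 ∨ p2) = 0 ⊃ 0 = 1
p2 ∨ p2 = 0 ∨ 0 = 0
p3 ∨ p3 = 0 ∨ 0 = 0
(p2 ∨ p2) ∧ (p3 ∨ p3) = 0 ∧ 0 = 0
((p3 ∨ p3) ⊃ (p2 ∨ p2)) ⊃ ((p2 ∨ p2) ∧ (p3 ∨ p3)) = 1 ⊃ 0 = 0
This gives 0 ≠ 1.

No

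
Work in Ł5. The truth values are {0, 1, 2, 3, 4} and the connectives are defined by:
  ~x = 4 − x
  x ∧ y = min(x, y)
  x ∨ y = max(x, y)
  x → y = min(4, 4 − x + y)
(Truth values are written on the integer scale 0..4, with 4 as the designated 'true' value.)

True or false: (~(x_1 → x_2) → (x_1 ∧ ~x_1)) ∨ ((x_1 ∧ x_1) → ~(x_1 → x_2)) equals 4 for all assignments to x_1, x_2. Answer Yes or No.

Counterexample: take x_1 = 3, x_2 = 1.
x_1 → x_2 = 3 → 1 = 2
~(x_1 → x_2) = ~2 = 2
~x_1 = ~3 = 1
x_1 ∧ ~x_1 = 3 ∧ 1 = 1
~(x_1 → x_2) → (x_1 ∧ ~x_1) = 2 → 1 = 3
x_1 ∧ x_1 = 3 ∧ 3 = 3
x_1 → x_2 = 3 → 1 = 2
~(x_1 → x_2) = ~2 = 2
(x_1 ∧ x_1) → ~(x_1 → x_2) = 3 → 2 = 3
(~(x_1 → x_2) → (x_1 ∧ ~x_1)) ∨ ((x_1 ∧ x_1) → ~(x_1 → x_2)) = 3 ∨ 3 = 3
This gives 3 ≠ 4.

No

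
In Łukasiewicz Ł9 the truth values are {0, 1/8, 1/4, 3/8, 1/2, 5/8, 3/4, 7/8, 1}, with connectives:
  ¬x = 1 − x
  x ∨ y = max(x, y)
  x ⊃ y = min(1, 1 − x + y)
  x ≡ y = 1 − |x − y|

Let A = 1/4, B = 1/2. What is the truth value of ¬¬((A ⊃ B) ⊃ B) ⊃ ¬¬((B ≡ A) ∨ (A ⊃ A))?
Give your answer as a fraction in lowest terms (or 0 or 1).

A ⊃ B = 1/4 ⊃ 1/2 = 1
(A ⊃ B) ⊃ B = 1 ⊃ 1/2 = 1/2
¬((A ⊃ B) ⊃ B) = ¬1/2 = 1/2
¬¬((A ⊃ B) ⊃ B) = ¬1/2 = 1/2
B ≡ A = 1/2 ≡ 1/4 = 3/4
A ⊃ A = 1/4 ⊃ 1/4 = 1
(B ≡ A) ∨ (A ⊃ A) = 3/4 ∨ 1 = 1
¬((B ≡ A) ∨ (A ⊃ A)) = ¬1 = 0
¬¬((B ≡ A) ∨ (A ⊃ A)) = ¬0 = 1
¬¬((A ⊃ B) ⊃ B) ⊃ ¬¬((B ≡ A) ∨ (A ⊃ A)) = 1/2 ⊃ 1 = 1

1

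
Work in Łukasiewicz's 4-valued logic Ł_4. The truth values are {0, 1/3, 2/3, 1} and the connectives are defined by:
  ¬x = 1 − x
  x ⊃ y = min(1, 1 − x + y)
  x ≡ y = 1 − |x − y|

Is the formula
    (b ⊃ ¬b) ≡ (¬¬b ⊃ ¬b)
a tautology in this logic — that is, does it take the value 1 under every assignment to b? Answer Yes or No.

b = 0 ↦ 1
b = 1/3 ↦ 1
b = 2/3 ↦ 1
b = 1 ↦ 1
Every assignment gives a value ≥ 1.

Yes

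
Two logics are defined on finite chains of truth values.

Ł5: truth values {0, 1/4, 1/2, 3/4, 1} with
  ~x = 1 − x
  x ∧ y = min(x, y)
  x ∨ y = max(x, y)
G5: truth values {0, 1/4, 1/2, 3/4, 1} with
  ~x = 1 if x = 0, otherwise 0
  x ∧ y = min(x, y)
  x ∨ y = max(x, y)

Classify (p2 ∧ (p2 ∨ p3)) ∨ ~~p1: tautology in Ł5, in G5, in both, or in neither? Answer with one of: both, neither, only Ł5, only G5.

neither

In Ł5: at p1 = 0, p2 = 0, p3 = 0 the value is 0 — not a tautology.
In G5: at p1 = 0, p2 = 0, p3 = 0 the value is 0 — not a tautology.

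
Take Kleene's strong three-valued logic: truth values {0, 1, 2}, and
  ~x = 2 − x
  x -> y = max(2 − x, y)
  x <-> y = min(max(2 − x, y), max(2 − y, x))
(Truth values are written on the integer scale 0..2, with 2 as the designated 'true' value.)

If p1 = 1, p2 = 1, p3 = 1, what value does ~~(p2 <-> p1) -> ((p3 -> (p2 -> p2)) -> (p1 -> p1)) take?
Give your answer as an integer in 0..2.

p2 <-> p1 = 1 <-> 1 = 1
~(p2 <-> p1) = ~1 = 1
~~(p2 <-> p1) = ~1 = 1
p2 -> p2 = 1 -> 1 = 1
p3 -> (p2 -> p2) = 1 -> 1 = 1
p1 -> p1 = 1 -> 1 = 1
(p3 -> (p2 -> p2)) -> (p1 -> p1) = 1 -> 1 = 1
~~(p2 <-> p1) -> ((p3 -> (p2 -> p2)) -> (p1 -> p1)) = 1 -> 1 = 1

1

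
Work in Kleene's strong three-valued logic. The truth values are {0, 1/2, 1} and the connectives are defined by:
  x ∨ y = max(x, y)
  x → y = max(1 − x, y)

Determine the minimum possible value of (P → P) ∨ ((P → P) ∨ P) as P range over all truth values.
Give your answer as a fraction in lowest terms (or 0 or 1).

Take P = 1/2:
P → P = 1/2 → 1/2 = 1/2
P → P = 1/2 → 1/2 = 1/2
(P → P) ∨ P = 1/2 ∨ 1/2 = 1/2
(P → P) ∨ ((P → P) ∨ P) = 1/2 ∨ 1/2 = 1/2
No assignment yields a value below 1/2, so this is the minimum.

1/2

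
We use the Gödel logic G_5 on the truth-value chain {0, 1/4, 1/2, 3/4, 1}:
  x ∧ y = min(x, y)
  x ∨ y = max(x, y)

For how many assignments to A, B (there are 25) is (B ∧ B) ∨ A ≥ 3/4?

16

value 1: 9 assignments (counts)
value 3/4: 7 assignments (counts)
value 1/2: 5 assignments
value 1/4: 3 assignments
value 0: 1 assignment
So 16 of the 25 assignments meet the threshold.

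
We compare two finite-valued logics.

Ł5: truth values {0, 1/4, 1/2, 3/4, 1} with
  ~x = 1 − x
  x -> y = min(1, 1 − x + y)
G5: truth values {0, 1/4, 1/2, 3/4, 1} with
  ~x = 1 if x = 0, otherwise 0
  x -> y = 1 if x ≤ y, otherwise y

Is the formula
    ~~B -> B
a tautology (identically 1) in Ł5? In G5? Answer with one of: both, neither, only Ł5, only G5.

only Ł5

In Ł5: every assignment gives 1 — tautology.
In G5: at B = 1/4 the value is 1/4 — not a tautology.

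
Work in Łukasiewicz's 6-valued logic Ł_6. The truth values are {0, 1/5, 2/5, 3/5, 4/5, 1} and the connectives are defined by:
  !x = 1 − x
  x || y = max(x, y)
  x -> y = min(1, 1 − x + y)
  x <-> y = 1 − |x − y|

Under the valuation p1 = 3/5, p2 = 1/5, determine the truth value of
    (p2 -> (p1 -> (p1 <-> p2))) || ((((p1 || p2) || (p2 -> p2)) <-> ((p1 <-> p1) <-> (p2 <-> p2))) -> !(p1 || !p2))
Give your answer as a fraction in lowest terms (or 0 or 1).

p1 <-> p2 = 3/5 <-> 1/5 = 3/5
p1 -> (p1 <-> p2) = 3/5 -> 3/5 = 1
p2 -> (p1 -> (p1 <-> p2)) = 1/5 -> 1 = 1
p1 || p2 = 3/5 || 1/5 = 3/5
p2 -> p2 = 1/5 -> 1/5 = 1
(p1 || p2) || (p2 -> p2) = 3/5 || 1 = 1
p1 <-> p1 = 3/5 <-> 3/5 = 1
p2 <-> p2 = 1/5 <-> 1/5 = 1
(p1 <-> p1) <-> (p2 <-> p2) = 1 <-> 1 = 1
((p1 || p2) || (p2 -> p2)) <-> ((p1 <-> p1) <-> (p2 <-> p2)) = 1 <-> 1 = 1
!p2 = !1/5 = 4/5
p1 || !p2 = 3/5 || 4/5 = 4/5
!(p1 || !p2) = !4/5 = 1/5
(((p1 || p2) || (p2 -> p2)) <-> ((p1 <-> p1) <-> (p2 <-> p2))) -> !(p1 || !p2) = 1 -> 1/5 = 1/5
(p2 -> (p1 -> (p1 <-> p2))) || ((((p1 || p2) || (p2 -> p2)) <-> ((p1 <-> p1) <-> (p2 <-> p2))) -> !(p1 || !p2)) = 1 || 1/5 = 1

1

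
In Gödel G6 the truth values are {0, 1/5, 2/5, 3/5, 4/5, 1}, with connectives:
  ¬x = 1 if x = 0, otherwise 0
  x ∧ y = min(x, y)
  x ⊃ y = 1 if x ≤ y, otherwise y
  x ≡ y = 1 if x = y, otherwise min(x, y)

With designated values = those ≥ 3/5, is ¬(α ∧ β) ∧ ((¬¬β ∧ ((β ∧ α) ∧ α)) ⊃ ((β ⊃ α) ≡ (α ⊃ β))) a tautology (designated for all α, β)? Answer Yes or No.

Counterexample: take α = 1/5, β = 1/5.
α ∧ β = 1/5 ∧ 1/5 = 1/5
¬(α ∧ β) = ¬1/5 = 0
¬β = ¬1/5 = 0
¬¬β = ¬0 = 1
β ∧ α = 1/5 ∧ 1/5 = 1/5
(β ∧ α) ∧ α = 1/5 ∧ 1/5 = 1/5
¬¬β ∧ ((β ∧ α) ∧ α) = 1 ∧ 1/5 = 1/5
β ⊃ α = 1/5 ⊃ 1/5 = 1
α ⊃ β = 1/5 ⊃ 1/5 = 1
(β ⊃ α) ≡ (α ⊃ β) = 1 ≡ 1 = 1
(¬¬β ∧ ((β ∧ α) ∧ α)) ⊃ ((β ⊃ α) ≡ (α ⊃ β)) = 1/5 ⊃ 1 = 1
¬(α ∧ β) ∧ ((¬¬β ∧ ((β ∧ α) ∧ α)) ⊃ ((β ⊃ α) ≡ (α ⊃ β))) = 0 ∧ 1 = 0
This gives 0, which is below 3/5.

No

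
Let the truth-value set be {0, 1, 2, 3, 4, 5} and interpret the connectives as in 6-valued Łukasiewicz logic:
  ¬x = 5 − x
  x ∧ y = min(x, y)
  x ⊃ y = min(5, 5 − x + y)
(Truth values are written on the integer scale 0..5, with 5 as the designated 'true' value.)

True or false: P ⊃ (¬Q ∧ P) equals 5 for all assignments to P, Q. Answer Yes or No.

Counterexample: take P = 1, Q = 5.
¬Q = ¬5 = 0
¬Q ∧ P = 0 ∧ 1 = 0
P ⊃ (¬Q ∧ P) = 1 ⊃ 0 = 4
This gives 4 ≠ 5.

No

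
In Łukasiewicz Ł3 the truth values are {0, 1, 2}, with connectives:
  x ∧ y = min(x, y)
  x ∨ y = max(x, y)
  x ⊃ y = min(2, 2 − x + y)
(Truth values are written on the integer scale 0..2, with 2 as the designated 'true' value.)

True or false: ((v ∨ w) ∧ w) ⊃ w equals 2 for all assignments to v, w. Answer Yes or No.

v = 0, w = 0 ↦ 2
v = 0, w = 1 ↦ 2
v = 0, w = 2 ↦ 2
v = 1, w = 0 ↦ 2
v = 1, w = 1 ↦ 2
v = 1, w = 2 ↦ 2
v = 2, w = 0 ↦ 2
v = 2, w = 1 ↦ 2
v = 2, w = 2 ↦ 2
Every assignment gives a value ≥ 2.

Yes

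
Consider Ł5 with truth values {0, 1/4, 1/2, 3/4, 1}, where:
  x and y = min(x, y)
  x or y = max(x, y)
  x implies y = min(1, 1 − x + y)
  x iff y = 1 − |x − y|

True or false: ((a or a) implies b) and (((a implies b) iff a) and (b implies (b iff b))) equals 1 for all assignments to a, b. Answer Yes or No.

Counterexample: take a = 0, b = 0.
a or a = 0 or 0 = 0
(a or a) implies b = 0 implies 0 = 1
a implies b = 0 implies 0 = 1
(a implies b) iff a = 1 iff 0 = 0
b iff b = 0 iff 0 = 1
b implies (b iff b) = 0 implies 1 = 1
((a implies b) iff a) and (b implies (b iff b)) = 0 and 1 = 0
((a or a) implies b) and (((a implies b) iff a) and (b implies (b iff b))) = 1 and 0 = 0
This gives 0 ≠ 1.

No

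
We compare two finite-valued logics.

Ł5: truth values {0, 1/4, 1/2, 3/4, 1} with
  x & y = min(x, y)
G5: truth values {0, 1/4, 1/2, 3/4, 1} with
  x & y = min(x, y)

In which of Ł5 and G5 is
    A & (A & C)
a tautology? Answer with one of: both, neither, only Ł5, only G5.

neither

In Ł5: at A = 0, C = 0 the value is 0 — not a tautology.
In G5: at A = 0, C = 0 the value is 0 — not a tautology.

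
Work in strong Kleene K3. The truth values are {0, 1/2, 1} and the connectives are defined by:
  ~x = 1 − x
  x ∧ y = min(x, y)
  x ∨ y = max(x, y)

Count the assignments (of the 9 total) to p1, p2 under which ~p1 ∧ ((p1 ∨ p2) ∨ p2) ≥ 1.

p1 = 0, p2 = 0 ↦ 0  <
p1 = 0, p2 = 1/2 ↦ 1/2  <
p1 = 0, p2 = 1 ↦ 1  ≥
p1 = 1/2, p2 = 0 ↦ 1/2  <
p1 = 1/2, p2 = 1/2 ↦ 1/2  <
p1 = 1/2, p2 = 1 ↦ 1/2  <
p1 = 1, p2 = 0 ↦ 0  <
p1 = 1, p2 = 1/2 ↦ 0  <
p1 = 1, p2 = 1 ↦ 0  <
So 1 of the 9 assignments meets the threshold.

1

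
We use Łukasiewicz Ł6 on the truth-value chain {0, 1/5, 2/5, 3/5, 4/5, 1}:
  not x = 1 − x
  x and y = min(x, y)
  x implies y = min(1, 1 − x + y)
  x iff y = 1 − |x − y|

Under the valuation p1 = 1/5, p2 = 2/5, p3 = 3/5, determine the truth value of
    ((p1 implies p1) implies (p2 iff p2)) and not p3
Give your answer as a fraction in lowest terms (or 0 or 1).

p1 implies p1 = 1/5 implies 1/5 = 1
p2 iff p2 = 2/5 iff 2/5 = 1
(p1 implies p1) implies (p2 iff p2) = 1 implies 1 = 1
not p3 = not 3/5 = 2/5
((p1 implies p1) implies (p2 iff p2)) and not p3 = 1 and 2/5 = 2/5

2/5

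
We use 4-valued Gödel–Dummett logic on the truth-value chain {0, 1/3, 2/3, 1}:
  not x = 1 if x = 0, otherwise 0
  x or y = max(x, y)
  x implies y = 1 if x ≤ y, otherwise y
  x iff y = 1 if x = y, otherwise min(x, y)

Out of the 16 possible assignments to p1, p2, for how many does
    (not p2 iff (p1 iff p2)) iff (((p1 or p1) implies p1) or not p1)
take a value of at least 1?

p1 = 0, p2 = 0 ↦ 1  ≥
p1 = 0, p2 = 1/3 ↦ 1  ≥
p1 = 0, p2 = 2/3 ↦ 1  ≥
p1 = 0, p2 = 1 ↦ 1  ≥
p1 = 1/3, p2 = 0 ↦ 0  <
p1 = 1/3, p2 = 1/3 ↦ 0  <
p1 = 1/3, p2 = 2/3 ↦ 0  <
p1 = 1/3, p2 = 1 ↦ 0  <
p1 = 2/3, p2 = 0 ↦ 0  <
p1 = 2/3, p2 = 1/3 ↦ 0  <
p1 = 2/3, p2 = 2/3 ↦ 0  <
p1 = 2/3, p2 = 1 ↦ 0  <
p1 = 1, p2 = 0 ↦ 0  <
p1 = 1, p2 = 1/3 ↦ 0  <
p1 = 1, p2 = 2/3 ↦ 0  <
p1 = 1, p2 = 1 ↦ 0  <
So 4 of the 16 assignments meet the threshold.

4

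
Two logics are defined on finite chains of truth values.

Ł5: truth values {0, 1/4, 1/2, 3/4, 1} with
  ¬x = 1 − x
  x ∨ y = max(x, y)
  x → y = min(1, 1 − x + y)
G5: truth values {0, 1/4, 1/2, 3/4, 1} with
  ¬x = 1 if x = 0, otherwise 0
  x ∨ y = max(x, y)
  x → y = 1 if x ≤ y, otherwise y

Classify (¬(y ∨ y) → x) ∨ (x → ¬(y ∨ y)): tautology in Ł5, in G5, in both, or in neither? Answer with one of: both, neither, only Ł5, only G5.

both

In Ł5: every assignment gives 1 — tautology.
In G5: every assignment gives 1 — tautology.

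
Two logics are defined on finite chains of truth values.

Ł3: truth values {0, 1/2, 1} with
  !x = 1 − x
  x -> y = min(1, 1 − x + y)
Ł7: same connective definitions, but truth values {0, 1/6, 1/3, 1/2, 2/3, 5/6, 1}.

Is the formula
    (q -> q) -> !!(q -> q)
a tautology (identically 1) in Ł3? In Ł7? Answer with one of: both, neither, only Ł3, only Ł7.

both

In Ł3: every assignment gives 1 — tautology.
In Ł7: every assignment gives 1 — tautology.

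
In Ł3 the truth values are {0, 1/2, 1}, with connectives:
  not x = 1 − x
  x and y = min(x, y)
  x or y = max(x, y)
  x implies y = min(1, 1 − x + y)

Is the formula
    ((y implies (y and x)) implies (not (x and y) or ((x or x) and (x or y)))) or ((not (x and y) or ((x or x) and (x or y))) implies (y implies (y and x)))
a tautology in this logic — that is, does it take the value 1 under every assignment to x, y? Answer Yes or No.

x = 0, y = 0 ↦ 1
x = 0, y = 1/2 ↦ 1
x = 0, y = 1 ↦ 1
x = 1/2, y = 0 ↦ 1
x = 1/2, y = 1/2 ↦ 1
x = 1/2, y = 1 ↦ 1
x = 1, y = 0 ↦ 1
x = 1, y = 1/2 ↦ 1
x = 1, y = 1 ↦ 1
Every assignment gives a value ≥ 1.

Yes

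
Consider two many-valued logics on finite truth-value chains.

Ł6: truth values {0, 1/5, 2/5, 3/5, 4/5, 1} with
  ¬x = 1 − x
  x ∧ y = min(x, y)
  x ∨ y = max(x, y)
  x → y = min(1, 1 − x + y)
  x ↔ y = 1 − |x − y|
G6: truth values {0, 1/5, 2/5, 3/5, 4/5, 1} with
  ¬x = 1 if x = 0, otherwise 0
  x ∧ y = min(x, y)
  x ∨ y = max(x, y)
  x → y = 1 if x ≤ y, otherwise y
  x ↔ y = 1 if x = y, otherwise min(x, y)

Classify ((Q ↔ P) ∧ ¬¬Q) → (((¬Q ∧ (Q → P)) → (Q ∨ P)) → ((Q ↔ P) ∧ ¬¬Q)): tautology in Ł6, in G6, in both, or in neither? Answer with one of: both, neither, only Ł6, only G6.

both

In Ł6: every assignment gives 1 — tautology.
In G6: every assignment gives 1 — tautology.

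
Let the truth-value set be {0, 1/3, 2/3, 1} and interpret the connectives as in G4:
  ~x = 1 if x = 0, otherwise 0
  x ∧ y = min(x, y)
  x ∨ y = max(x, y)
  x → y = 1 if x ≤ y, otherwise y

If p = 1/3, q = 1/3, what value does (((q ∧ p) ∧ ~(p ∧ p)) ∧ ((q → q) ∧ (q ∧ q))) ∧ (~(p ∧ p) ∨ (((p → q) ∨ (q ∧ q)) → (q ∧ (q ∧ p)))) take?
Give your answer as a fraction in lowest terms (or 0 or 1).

0

q ∧ p = 1/3 ∧ 1/3 = 1/3
p ∧ p = 1/3 ∧ 1/3 = 1/3
~(p ∧ p) = ~1/3 = 0
(q ∧ p) ∧ ~(p ∧ p) = 1/3 ∧ 0 = 0
q → q = 1/3 → 1/3 = 1
q ∧ q = 1/3 ∧ 1/3 = 1/3
(q → q) ∧ (q ∧ q) = 1 ∧ 1/3 = 1/3
((q ∧ p) ∧ ~(p ∧ p)) ∧ ((q → q) ∧ (q ∧ q)) = 0 ∧ 1/3 = 0
p ∧ p = 1/3 ∧ 1/3 = 1/3
~(p ∧ p) = ~1/3 = 0
p → q = 1/3 → 1/3 = 1
q ∧ q = 1/3 ∧ 1/3 = 1/3
(p → q) ∨ (q ∧ q) = 1 ∨ 1/3 = 1
q ∧ p = 1/3 ∧ 1/3 = 1/3
q ∧ (q ∧ p) = 1/3 ∧ 1/3 = 1/3
((p → q) ∨ (q ∧ q)) → (q ∧ (q ∧ p)) = 1 → 1/3 = 1/3
~(p ∧ p) ∨ (((p → q) ∨ (q ∧ q)) → (q ∧ (q ∧ p))) = 0 ∨ 1/3 = 1/3
(((q ∧ p) ∧ ~(p ∧ p)) ∧ ((q → q) ∧ (q ∧ q))) ∧ (~(p ∧ p) ∨ (((p → q) ∨ (q ∧ q)) → (q ∧ (q ∧ p)))) = 0 ∧ 1/3 = 0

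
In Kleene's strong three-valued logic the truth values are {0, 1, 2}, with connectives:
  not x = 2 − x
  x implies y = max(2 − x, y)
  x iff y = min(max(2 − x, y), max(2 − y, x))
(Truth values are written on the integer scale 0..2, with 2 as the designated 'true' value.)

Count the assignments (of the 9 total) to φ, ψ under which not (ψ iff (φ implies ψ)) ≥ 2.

φ = 0, ψ = 0 ↦ 2  ≥
φ = 0, ψ = 1 ↦ 1  <
φ = 0, ψ = 2 ↦ 0  <
φ = 1, ψ = 0 ↦ 1  <
φ = 1, ψ = 1 ↦ 1  <
φ = 1, ψ = 2 ↦ 0  <
φ = 2, ψ = 0 ↦ 0  <
φ = 2, ψ = 1 ↦ 1  <
φ = 2, ψ = 2 ↦ 0  <
So 1 of the 9 assignments meets the threshold.

1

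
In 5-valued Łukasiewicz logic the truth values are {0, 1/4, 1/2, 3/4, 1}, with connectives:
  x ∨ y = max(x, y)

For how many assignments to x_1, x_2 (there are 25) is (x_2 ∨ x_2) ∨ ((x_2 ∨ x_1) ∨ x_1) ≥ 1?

value 1: 9 assignments (counts)
value 3/4: 7 assignments
value 1/2: 5 assignments
value 1/4: 3 assignments
value 0: 1 assignment
So 9 of the 25 assignments meet the threshold.

9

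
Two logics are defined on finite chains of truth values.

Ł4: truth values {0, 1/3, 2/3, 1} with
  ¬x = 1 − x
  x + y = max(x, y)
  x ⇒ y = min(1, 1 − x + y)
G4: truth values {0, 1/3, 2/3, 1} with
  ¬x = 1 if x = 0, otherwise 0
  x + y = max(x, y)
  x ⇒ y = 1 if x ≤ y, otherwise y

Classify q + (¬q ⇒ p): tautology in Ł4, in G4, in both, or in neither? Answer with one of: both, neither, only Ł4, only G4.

In Ł4: at p = 0, q = 0 the value is 0 — not a tautology.
In G4: at p = 0, q = 0 the value is 0 — not a tautology.

neither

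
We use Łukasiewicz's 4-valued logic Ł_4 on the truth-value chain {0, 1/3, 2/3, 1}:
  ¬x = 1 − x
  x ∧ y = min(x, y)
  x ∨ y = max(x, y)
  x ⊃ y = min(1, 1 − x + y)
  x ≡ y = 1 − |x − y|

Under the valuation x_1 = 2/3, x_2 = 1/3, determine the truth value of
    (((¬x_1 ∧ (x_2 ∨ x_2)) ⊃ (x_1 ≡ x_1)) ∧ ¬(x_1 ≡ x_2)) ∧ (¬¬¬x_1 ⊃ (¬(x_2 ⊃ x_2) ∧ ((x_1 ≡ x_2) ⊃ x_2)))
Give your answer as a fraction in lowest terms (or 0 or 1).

1/3

¬x_1 = ¬2/3 = 1/3
x_2 ∨ x_2 = 1/3 ∨ 1/3 = 1/3
¬x_1 ∧ (x_2 ∨ x_2) = 1/3 ∧ 1/3 = 1/3
x_1 ≡ x_1 = 2/3 ≡ 2/3 = 1
(¬x_1 ∧ (x_2 ∨ x_2)) ⊃ (x_1 ≡ x_1) = 1/3 ⊃ 1 = 1
x_1 ≡ x_2 = 2/3 ≡ 1/3 = 2/3
¬(x_1 ≡ x_2) = ¬2/3 = 1/3
((¬x_1 ∧ (x_2 ∨ x_2)) ⊃ (x_1 ≡ x_1)) ∧ ¬(x_1 ≡ x_2) = 1 ∧ 1/3 = 1/3
¬x_1 = ¬2/3 = 1/3
¬¬x_1 = ¬1/3 = 2/3
¬¬¬x_1 = ¬2/3 = 1/3
x_2 ⊃ x_2 = 1/3 ⊃ 1/3 = 1
¬(x_2 ⊃ x_2) = ¬1 = 0
x_1 ≡ x_2 = 2/3 ≡ 1/3 = 2/3
(x_1 ≡ x_2) ⊃ x_2 = 2/3 ⊃ 1/3 = 2/3
¬(x_2 ⊃ x_2) ∧ ((x_1 ≡ x_2) ⊃ x_2) = 0 ∧ 2/3 = 0
¬¬¬x_1 ⊃ (¬(x_2 ⊃ x_2) ∧ ((x_1 ≡ x_2) ⊃ x_2)) = 1/3 ⊃ 0 = 2/3
(((¬x_1 ∧ (x_2 ∨ x_2)) ⊃ (x_1 ≡ x_1)) ∧ ¬(x_1 ≡ x_2)) ∧ (¬¬¬x_1 ⊃ (¬(x_2 ⊃ x_2) ∧ ((x_1 ≡ x_2) ⊃ x_2))) = 1/3 ∧ 2/3 = 1/3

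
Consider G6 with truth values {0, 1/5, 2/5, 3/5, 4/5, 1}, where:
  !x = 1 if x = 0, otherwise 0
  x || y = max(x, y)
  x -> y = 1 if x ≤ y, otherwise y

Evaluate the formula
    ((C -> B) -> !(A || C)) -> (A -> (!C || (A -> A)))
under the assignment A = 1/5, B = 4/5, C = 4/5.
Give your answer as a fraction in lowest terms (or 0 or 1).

C -> B = 4/5 -> 4/5 = 1
A || C = 1/5 || 4/5 = 4/5
!(A || C) = !4/5 = 0
(C -> B) -> !(A || C) = 1 -> 0 = 0
!C = !4/5 = 0
A -> A = 1/5 -> 1/5 = 1
!C || (A -> A) = 0 || 1 = 1
A -> (!C || (A -> A)) = 1/5 -> 1 = 1
((C -> B) -> !(A || C)) -> (A -> (!C || (A -> A))) = 0 -> 1 = 1

1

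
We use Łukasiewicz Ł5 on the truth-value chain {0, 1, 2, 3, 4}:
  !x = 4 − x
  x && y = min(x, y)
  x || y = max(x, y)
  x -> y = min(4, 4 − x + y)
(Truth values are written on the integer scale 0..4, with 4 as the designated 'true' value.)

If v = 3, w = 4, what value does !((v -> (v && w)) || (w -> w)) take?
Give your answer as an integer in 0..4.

v && w = 3 && 4 = 3
v -> (v && w) = 3 -> 3 = 4
w -> w = 4 -> 4 = 4
(v -> (v && w)) || (w -> w) = 4 || 4 = 4
!((v -> (v && w)) || (w -> w)) = !4 = 0

0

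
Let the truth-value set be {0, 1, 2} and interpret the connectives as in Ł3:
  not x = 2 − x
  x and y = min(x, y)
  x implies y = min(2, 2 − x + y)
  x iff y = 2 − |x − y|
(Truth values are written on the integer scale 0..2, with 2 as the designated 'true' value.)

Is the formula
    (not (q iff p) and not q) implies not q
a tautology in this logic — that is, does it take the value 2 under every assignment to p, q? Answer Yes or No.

p = 0, q = 0 ↦ 2
p = 0, q = 1 ↦ 2
p = 0, q = 2 ↦ 2
p = 1, q = 0 ↦ 2
p = 1, q = 1 ↦ 2
p = 1, q = 2 ↦ 2
p = 2, q = 0 ↦ 2
p = 2, q = 1 ↦ 2
p = 2, q = 2 ↦ 2
Every assignment gives a value ≥ 2.

Yes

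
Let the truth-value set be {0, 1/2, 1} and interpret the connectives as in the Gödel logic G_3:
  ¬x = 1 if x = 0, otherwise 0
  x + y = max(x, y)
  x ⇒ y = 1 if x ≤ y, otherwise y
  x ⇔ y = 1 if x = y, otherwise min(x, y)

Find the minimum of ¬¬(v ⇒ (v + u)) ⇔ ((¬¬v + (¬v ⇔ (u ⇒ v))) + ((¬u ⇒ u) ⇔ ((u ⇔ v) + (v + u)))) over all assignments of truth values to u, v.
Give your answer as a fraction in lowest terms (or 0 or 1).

Take u = 1/2, v = 0:
v + u = 0 + 1/2 = 1/2
v ⇒ (v + u) = 0 ⇒ 1/2 = 1
¬(v ⇒ (v + u)) = ¬1 = 0
¬¬(v ⇒ (v + u)) = ¬0 = 1
¬v = ¬0 = 1
¬¬v = ¬1 = 0
¬v = ¬0 = 1
u ⇒ v = 1/2 ⇒ 0 = 0
¬v ⇔ (u ⇒ v) = 1 ⇔ 0 = 0
¬¬v + (¬v ⇔ (u ⇒ v)) = 0 + 0 = 0
¬u = ¬1/2 = 0
¬u ⇒ u = 0 ⇒ 1/2 = 1
u ⇔ v = 1/2 ⇔ 0 = 0
v + u = 0 + 1/2 = 1/2
(u ⇔ v) + (v + u) = 0 + 1/2 = 1/2
(¬u ⇒ u) ⇔ ((u ⇔ v) + (v + u)) = 1 ⇔ 1/2 = 1/2
(¬¬v + (¬v ⇔ (u ⇒ v))) + ((¬u ⇒ u) ⇔ ((u ⇔ v) + (v + u))) = 0 + 1/2 = 1/2
¬¬(v ⇒ (v + u)) ⇔ ((¬¬v + (¬v ⇔ (u ⇒ v))) + ((¬u ⇒ u) ⇔ ((u ⇔ v) + (v + u)))) = 1 ⇔ 1/2 = 1/2
No assignment yields a value below 1/2, so this is the minimum.

1/2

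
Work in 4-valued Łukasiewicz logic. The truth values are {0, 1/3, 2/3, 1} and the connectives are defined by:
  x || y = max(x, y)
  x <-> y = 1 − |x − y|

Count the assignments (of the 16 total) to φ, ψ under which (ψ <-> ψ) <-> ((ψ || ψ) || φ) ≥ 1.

7

φ = 0, ψ = 0 ↦ 0  <
φ = 0, ψ = 1/3 ↦ 1/3  <
φ = 0, ψ = 2/3 ↦ 2/3  <
φ = 0, ψ = 1 ↦ 1  ≥
φ = 1/3, ψ = 0 ↦ 1/3  <
φ = 1/3, ψ = 1/3 ↦ 1/3  <
φ = 1/3, ψ = 2/3 ↦ 2/3  <
φ = 1/3, ψ = 1 ↦ 1  ≥
φ = 2/3, ψ = 0 ↦ 2/3  <
φ = 2/3, ψ = 1/3 ↦ 2/3  <
φ = 2/3, ψ = 2/3 ↦ 2/3  <
φ = 2/3, ψ = 1 ↦ 1  ≥
φ = 1, ψ = 0 ↦ 1  ≥
φ = 1, ψ = 1/3 ↦ 1  ≥
φ = 1, ψ = 2/3 ↦ 1  ≥
φ = 1, ψ = 1 ↦ 1  ≥
So 7 of the 16 assignments meet the threshold.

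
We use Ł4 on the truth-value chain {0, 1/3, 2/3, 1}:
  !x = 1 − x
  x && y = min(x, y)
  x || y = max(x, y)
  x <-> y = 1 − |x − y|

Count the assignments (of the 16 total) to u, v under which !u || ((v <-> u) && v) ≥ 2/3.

12

u = 0, v = 0 ↦ 1  ≥
u = 0, v = 1/3 ↦ 1  ≥
u = 0, v = 2/3 ↦ 1  ≥
u = 0, v = 1 ↦ 1  ≥
u = 1/3, v = 0 ↦ 2/3  ≥
u = 1/3, v = 1/3 ↦ 2/3  ≥
u = 1/3, v = 2/3 ↦ 2/3  ≥
u = 1/3, v = 1 ↦ 2/3  ≥
u = 2/3, v = 0 ↦ 1/3  <
u = 2/3, v = 1/3 ↦ 1/3  <
u = 2/3, v = 2/3 ↦ 2/3  ≥
u = 2/3, v = 1 ↦ 2/3  ≥
u = 1, v = 0 ↦ 0  <
u = 1, v = 1/3 ↦ 1/3  <
u = 1, v = 2/3 ↦ 2/3  ≥
u = 1, v = 1 ↦ 1  ≥
So 12 of the 16 assignments meet the threshold.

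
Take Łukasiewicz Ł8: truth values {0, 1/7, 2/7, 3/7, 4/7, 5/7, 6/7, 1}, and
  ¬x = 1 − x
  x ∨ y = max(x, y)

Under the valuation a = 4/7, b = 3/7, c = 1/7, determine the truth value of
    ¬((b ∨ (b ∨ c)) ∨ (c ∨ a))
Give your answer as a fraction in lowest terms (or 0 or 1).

b ∨ c = 3/7 ∨ 1/7 = 3/7
b ∨ (b ∨ c) = 3/7 ∨ 3/7 = 3/7
c ∨ a = 1/7 ∨ 4/7 = 4/7
(b ∨ (b ∨ c)) ∨ (c ∨ a) = 3/7 ∨ 4/7 = 4/7
¬((b ∨ (b ∨ c)) ∨ (c ∨ a)) = ¬4/7 = 3/7

3/7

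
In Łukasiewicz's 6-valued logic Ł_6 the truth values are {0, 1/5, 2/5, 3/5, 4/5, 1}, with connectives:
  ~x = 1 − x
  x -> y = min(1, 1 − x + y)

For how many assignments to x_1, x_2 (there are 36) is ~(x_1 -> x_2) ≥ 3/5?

6

value 1: 1 assignment (counts)
value 4/5: 2 assignments (counts)
value 3/5: 3 assignments (counts)
value 2/5: 4 assignments
value 1/5: 5 assignments
value 0: 21 assignments
So 6 of the 36 assignments meet the threshold.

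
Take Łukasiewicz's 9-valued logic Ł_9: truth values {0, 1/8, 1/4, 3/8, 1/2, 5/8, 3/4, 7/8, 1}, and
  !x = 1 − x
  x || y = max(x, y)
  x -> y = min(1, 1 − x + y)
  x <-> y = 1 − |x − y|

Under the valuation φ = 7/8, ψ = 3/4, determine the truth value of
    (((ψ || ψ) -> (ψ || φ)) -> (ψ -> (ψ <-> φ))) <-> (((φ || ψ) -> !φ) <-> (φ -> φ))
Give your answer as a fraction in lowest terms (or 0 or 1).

ψ || ψ = 3/4 || 3/4 = 3/4
ψ || φ = 3/4 || 7/8 = 7/8
(ψ || ψ) -> (ψ || φ) = 3/4 -> 7/8 = 1
ψ <-> φ = 3/4 <-> 7/8 = 7/8
ψ -> (ψ <-> φ) = 3/4 -> 7/8 = 1
((ψ || ψ) -> (ψ || φ)) -> (ψ -> (ψ <-> φ)) = 1 -> 1 = 1
φ || ψ = 7/8 || 3/4 = 7/8
!φ = !7/8 = 1/8
(φ || ψ) -> !φ = 7/8 -> 1/8 = 1/4
φ -> φ = 7/8 -> 7/8 = 1
((φ || ψ) -> !φ) <-> (φ -> φ) = 1/4 <-> 1 = 1/4
(((ψ || ψ) -> (ψ || φ)) -> (ψ -> (ψ <-> φ))) <-> (((φ || ψ) -> !φ) <-> (φ -> φ)) = 1 <-> 1/4 = 1/4

1/4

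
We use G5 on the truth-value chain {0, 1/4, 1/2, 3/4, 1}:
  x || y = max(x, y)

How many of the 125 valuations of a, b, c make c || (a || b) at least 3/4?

98

value 1: 61 assignments (counts)
value 3/4: 37 assignments (counts)
value 1/2: 19 assignments
value 1/4: 7 assignments
value 0: 1 assignment
So 98 of the 125 assignments meet the threshold.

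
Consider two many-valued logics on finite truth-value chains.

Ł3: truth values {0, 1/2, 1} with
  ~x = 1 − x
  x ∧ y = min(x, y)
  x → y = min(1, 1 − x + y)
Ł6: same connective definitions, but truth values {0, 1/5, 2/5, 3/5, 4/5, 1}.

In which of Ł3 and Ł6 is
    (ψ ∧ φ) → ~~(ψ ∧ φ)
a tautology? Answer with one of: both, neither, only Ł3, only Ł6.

In Ł3: every assignment gives 1 — tautology.
In Ł6: every assignment gives 1 — tautology.

both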